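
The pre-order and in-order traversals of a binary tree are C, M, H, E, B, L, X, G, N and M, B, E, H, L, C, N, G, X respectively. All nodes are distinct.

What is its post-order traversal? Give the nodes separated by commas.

The first element of pre-order is the root; it splits in-order into left and right subtrees.
Root C: left subtree has 5 nodes {M, B, E, H, L}, right has 3 {N, G, X}.
  Root M: left subtree has 0 nodes { }, right has 4 {B, E, H, L}.
    Root H: left subtree has 2 nodes {B, E}, right has 1 {L}.
      Root E: left subtree has 1 node {B}, right has 0 { }.
  Root X: left subtree has 2 nodes {N, G}, right has 0 { }.
    Root G: left subtree has 1 node {N}, right has 0 { }.

B, E, L, H, M, N, G, X, C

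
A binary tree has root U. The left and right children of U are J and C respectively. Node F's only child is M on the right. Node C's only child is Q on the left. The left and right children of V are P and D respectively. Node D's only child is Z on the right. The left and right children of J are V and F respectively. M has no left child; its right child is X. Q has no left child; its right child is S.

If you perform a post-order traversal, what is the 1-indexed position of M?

6

Post-order visits the left subtree, then the right subtree, then the node.
At U: go left to J.
  At J: go left to V.
    At V: go left to P.
      P is a leaf — visit P.
    At V: go right to D.
      At D: no left child.
      At D: go right to Z.
        Z is a leaf — visit Z.
      Visit D.
    Visit V.
  At J: go right to F.
    At F: no left child.
    At F: go right to M.
      At M: no left child.
      At M: go right to X.
        X is a leaf — visit X.
      Visit M.
    Visit F.
  Visit J.
At U: go right to C.
  At C: go left to Q.
    At Q: no left child.
    At Q: go right to S.
      S is a leaf — visit S.
    Visit Q.
  At C: no right child.
  Visit C.
Visit U.
Full post-order sequence: P, Z, D, V, X, M, F, J, S, Q, C, U.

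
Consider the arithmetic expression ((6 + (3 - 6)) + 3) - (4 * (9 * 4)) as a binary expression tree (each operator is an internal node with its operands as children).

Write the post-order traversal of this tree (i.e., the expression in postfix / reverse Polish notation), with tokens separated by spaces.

6 3 6 - + 3 + 4 9 4 * * -

Post-order on an expression tree gives postfix notation: for each operator, emit left operand, right operand, then the operator.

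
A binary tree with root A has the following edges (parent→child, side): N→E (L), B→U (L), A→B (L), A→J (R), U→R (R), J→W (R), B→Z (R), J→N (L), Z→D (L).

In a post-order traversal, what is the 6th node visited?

E

Post-order visits the left subtree, then the right subtree, then the node.
At A: go left to B.
  At B: go left to U.
    At U: no left child.
    At U: go right to R.
      R is a leaf — visit R.
    Visit U.
  At B: go right to Z.
    At Z: go left to D.
      D is a leaf — visit D.
    At Z: no right child.
    Visit Z.
  Visit B.
At A: go right to J.
  At J: go left to N.
    At N: go left to E.
      E is a leaf — visit E.
    At N: no right child.
    Visit N.
  At J: go right to W.
    W is a leaf — visit W.
  Visit J.
Visit A.
Full post-order sequence: R, U, D, Z, B, E, N, W, J, A.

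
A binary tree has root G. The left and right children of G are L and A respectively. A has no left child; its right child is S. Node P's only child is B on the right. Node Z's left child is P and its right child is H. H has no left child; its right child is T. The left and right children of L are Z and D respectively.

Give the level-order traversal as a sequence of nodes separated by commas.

Level-order visits nodes level by level from the root, left to right within each level.
Level 0: G
Level 1: L, A
Level 2: Z, D, S
Level 3: P, H
Level 4: B, T

G, L, A, Z, D, S, P, H, B, T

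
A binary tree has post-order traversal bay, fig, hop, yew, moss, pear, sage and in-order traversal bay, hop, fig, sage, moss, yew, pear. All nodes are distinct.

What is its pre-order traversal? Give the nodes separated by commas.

sage, hop, bay, fig, pear, moss, yew

The last element of post-order is the root; it splits in-order into left and right subtrees.
Root sage: left subtree has 3 nodes {bay, hop, fig}, right has 3 {moss, yew, pear}.
  Root hop: left subtree has 1 node {bay}, right has 1 {fig}.
  Root pear: left subtree has 2 nodes {moss, yew}, right has 0 { }.
    Root moss: left subtree has 0 nodes { }, right has 1 {yew}.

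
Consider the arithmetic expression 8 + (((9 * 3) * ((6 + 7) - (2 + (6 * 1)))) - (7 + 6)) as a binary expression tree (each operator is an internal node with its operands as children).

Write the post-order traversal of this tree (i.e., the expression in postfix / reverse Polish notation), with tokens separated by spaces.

Post-order on an expression tree gives postfix notation: for each operator, emit left operand, right operand, then the operator.

8 9 3 * 6 7 + 2 6 1 * + - * 7 6 + - +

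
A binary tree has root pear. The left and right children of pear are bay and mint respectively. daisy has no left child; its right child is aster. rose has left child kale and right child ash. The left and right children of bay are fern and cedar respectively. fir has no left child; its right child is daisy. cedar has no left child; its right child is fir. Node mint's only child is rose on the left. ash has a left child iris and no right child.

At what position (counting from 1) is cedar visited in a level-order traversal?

5

Level-order visits nodes level by level from the root, left to right within each level.
Level 0: pear
Level 1: bay, mint
Level 2: fern, cedar, rose
Level 3: fir, kale, ash
Level 4: daisy, iris
Level 5: aster
Full level-order sequence: pear, bay, mint, fern, cedar, rose, fir, kale, ash, daisy, iris, aster.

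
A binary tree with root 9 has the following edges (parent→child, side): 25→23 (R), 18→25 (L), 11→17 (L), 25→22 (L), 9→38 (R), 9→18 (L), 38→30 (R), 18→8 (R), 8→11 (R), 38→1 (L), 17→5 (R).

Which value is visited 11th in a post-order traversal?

38

Post-order visits the left subtree, then the right subtree, then the node.
At 9: go left to 18.
  At 18: go left to 25.
    At 25: go left to 22.
      22 is a leaf — visit 22.
    At 25: go right to 23.
      23 is a leaf — visit 23.
    Visit 25.
  At 18: go right to 8.
    At 8: no left child.
    At 8: go right to 11.
      At 11: go left to 17.
        At 17: no left child.
        At 17: go right to 5.
          5 is a leaf — visit 5.
        Visit 17.
      At 11: no right child.
      Visit 11.
    Visit 8.
  Visit 18.
At 9: go right to 38.
  At 38: go left to 1.
    1 is a leaf — visit 1.
  At 38: go right to 30.
    30 is a leaf — visit 30.
  Visit 38.
Visit 9.
Full post-order sequence: 22, 23, 25, 5, 17, 11, 8, 18, 1, 30, 38, 9.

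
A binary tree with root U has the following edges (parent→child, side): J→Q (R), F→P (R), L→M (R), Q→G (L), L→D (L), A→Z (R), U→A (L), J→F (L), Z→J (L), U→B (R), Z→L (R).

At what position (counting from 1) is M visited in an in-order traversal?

10

In-order visits the left subtree, then the node, then the right subtree.
At U: go left to A.
  At A: no left child.
  Visit A.
  At A: go right to Z.
    At Z: go left to J.
      At J: go left to F.
        At F: no left child.
        Visit F.
        At F: go right to P.
          P is a leaf — visit P.
      Visit J.
      At J: go right to Q.
        At Q: go left to G.
          G is a leaf — visit G.
        Visit Q.
        At Q: no right child.
    Visit Z.
    At Z: go right to L.
      At L: go left to D.
        D is a leaf — visit D.
      Visit L.
      At L: go right to M.
        M is a leaf — visit M.
Visit U.
At U: go right to B.
  B is a leaf — visit B.
Full in-order sequence: A, F, P, J, G, Q, Z, D, L, M, U, B.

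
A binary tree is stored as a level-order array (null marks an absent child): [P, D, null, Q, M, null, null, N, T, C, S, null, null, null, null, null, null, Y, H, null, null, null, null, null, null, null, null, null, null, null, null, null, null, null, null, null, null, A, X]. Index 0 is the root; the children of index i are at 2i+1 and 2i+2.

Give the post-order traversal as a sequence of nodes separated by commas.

Post-order visits the left subtree, then the right subtree, then the node.
At P: go left to D.
  At D: go left to Q.
    At Q: go left to N.
      N is a leaf — visit N.
    At Q: go right to T.
      At T: go left to Y.
        Y is a leaf — visit Y.
      At T: go right to H.
        At H: go left to A.
          A is a leaf — visit A.
        At H: go right to X.
          X is a leaf — visit X.
        Visit H.
      Visit T.
    Visit Q.
  At D: go right to M.
    At M: go left to C.
      C is a leaf — visit C.
    At M: go right to S.
      S is a leaf — visit S.
    Visit M.
  Visit D.
At P: no right child.
Visit P.

N, Y, A, X, H, T, Q, C, S, M, D, P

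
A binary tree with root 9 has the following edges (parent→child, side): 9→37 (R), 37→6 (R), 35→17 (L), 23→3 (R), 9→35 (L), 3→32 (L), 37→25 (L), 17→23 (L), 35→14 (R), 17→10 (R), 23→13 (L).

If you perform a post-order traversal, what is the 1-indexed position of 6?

10

Post-order visits the left subtree, then the right subtree, then the node.
At 9: go left to 35.
  At 35: go left to 17.
    At 17: go left to 23.
      At 23: go left to 13.
        13 is a leaf — visit 13.
      At 23: go right to 3.
        At 3: go left to 32.
          32 is a leaf — visit 32.
        At 3: no right child.
        Visit 3.
      Visit 23.
    At 17: go right to 10.
      10 is a leaf — visit 10.
    Visit 17.
  At 35: go right to 14.
    14 is a leaf — visit 14.
  Visit 35.
At 9: go right to 37.
  At 37: go left to 25.
    25 is a leaf — visit 25.
  At 37: go right to 6.
    6 is a leaf — visit 6.
  Visit 37.
Visit 9.
Full post-order sequence: 13, 32, 3, 23, 10, 17, 14, 35, 25, 6, 37, 9.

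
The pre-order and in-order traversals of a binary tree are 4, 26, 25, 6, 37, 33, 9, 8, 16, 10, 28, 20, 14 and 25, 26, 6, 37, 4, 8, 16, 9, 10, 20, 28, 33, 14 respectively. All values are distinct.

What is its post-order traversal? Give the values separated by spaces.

25 37 6 26 16 8 20 28 10 9 14 33 4

The first element of pre-order is the root; it splits in-order into left and right subtrees.
Root 4: left subtree has 4 nodes {25, 26, 6, 37}, right has 8 {8, 16, 9, 10, 20, 28, 33, 14}.
  Root 26: left subtree has 1 node {25}, right has 2 {6, 37}.
    Root 6: left subtree has 0 nodes { }, right has 1 {37}.
  Root 33: left subtree has 6 nodes {8, 16, 9, 10, 20, 28}, right has 1 {14}.
    Root 9: left subtree has 2 nodes {8, 16}, right has 3 {10, 20, 28}.
      Root 8: left subtree has 0 nodes { }, right has 1 {16}.
      Root 10: left subtree has 0 nodes { }, right has 2 {20, 28}.
        Root 28: left subtree has 1 node {20}, right has 0 { }.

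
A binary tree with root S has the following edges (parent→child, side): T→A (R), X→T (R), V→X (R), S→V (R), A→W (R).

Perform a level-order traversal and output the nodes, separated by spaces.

S V X T A W

Level-order visits nodes level by level from the root, left to right within each level.
Level 0: S
Level 1: V
Level 2: X
Level 3: T
Level 4: A
Level 5: W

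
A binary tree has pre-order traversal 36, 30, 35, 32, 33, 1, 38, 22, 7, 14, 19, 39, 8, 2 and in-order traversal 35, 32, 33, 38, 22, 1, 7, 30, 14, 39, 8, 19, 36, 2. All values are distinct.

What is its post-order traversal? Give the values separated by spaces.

The first element of pre-order is the root; it splits in-order into left and right subtrees.
Root 36: left subtree has 12 nodes {35, 32, 33, 38, 22, 1, 7, 30, 14, 39, 8, 19}, right has 1 {2}.
  Root 30: left subtree has 7 nodes {35, 32, 33, 38, 22, 1, 7}, right has 4 {14, 39, 8, 19}.
    Root 35: left subtree has 0 nodes { }, right has 6 {32, 33, 38, 22, 1, 7}.
      Root 32: left subtree has 0 nodes { }, right has 5 {33, 38, 22, 1, 7}.
        Root 33: left subtree has 0 nodes { }, right has 4 {38, 22, 1, 7}.
          Root 1: left subtree has 2 nodes {38, 22}, right has 1 {7}.
            Root 38: left subtree has 0 nodes { }, right has 1 {22}.
    Root 14: left subtree has 0 nodes { }, right has 3 {39, 8, 19}.
      Root 19: left subtree has 2 nodes {39, 8}, right has 0 { }.
        Root 39: left subtree has 0 nodes { }, right has 1 {8}.

22 38 7 1 33 32 35 8 39 19 14 30 2 36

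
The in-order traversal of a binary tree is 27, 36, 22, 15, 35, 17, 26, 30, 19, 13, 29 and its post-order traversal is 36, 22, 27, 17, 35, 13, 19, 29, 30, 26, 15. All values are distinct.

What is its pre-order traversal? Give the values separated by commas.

The last element of post-order is the root; it splits in-order into left and right subtrees.
Root 15: left subtree has 3 nodes {27, 36, 22}, right has 7 {35, 17, 26, 30, 19, 13, 29}.
  Root 27: left subtree has 0 nodes { }, right has 2 {36, 22}.
    Root 22: left subtree has 1 node {36}, right has 0 { }.
  Root 26: left subtree has 2 nodes {35, 17}, right has 4 {30, 19, 13, 29}.
    Root 35: left subtree has 0 nodes { }, right has 1 {17}.
    Root 30: left subtree has 0 nodes { }, right has 3 {19, 13, 29}.
      Root 29: left subtree has 2 nodes {19, 13}, right has 0 { }.
        Root 19: left subtree has 0 nodes { }, right has 1 {13}.

15, 27, 22, 36, 26, 35, 17, 30, 29, 19, 13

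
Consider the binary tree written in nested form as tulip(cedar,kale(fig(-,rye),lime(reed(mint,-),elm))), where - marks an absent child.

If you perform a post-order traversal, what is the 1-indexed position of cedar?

1

Post-order visits the left subtree, then the right subtree, then the node.
At tulip: go left to cedar.
  cedar is a leaf — visit cedar.
At tulip: go right to kale.
  At kale: go left to fig.
    At fig: no left child.
    At fig: go right to rye.
      rye is a leaf — visit rye.
    Visit fig.
  At kale: go right to lime.
    At lime: go left to reed.
      At reed: go left to mint.
        mint is a leaf — visit mint.
      At reed: no right child.
      Visit reed.
    At lime: go right to elm.
      elm is a leaf — visit elm.
    Visit lime.
  Visit kale.
Visit tulip.
Full post-order sequence: cedar, rye, fig, mint, reed, elm, lime, kale, tulip.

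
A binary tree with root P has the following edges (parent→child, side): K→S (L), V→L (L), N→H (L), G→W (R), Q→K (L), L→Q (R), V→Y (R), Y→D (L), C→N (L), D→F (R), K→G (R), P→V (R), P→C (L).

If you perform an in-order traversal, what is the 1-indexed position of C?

In-order visits the left subtree, then the node, then the right subtree.
At P: go left to C.
  At C: go left to N.
    At N: go left to H.
      H is a leaf — visit H.
    Visit N.
    At N: no right child.
  Visit C.
  At C: no right child.
Visit P.
At P: go right to V.
  At V: go left to L.
    At L: no left child.
    Visit L.
    At L: go right to Q.
      At Q: go left to K.
        At K: go left to S.
          S is a leaf — visit S.
        Visit K.
        At K: go right to G.
          At G: no left child.
          Visit G.
          At G: go right to W.
            W is a leaf — visit W.
      Visit Q.
      At Q: no right child.
  Visit V.
  At V: go right to Y.
    At Y: go left to D.
      At D: no left child.
      Visit D.
      At D: go right to F.
        F is a leaf — visit F.
    Visit Y.
    At Y: no right child.
Full in-order sequence: H, N, C, P, L, S, K, G, W, Q, V, D, F, Y.

3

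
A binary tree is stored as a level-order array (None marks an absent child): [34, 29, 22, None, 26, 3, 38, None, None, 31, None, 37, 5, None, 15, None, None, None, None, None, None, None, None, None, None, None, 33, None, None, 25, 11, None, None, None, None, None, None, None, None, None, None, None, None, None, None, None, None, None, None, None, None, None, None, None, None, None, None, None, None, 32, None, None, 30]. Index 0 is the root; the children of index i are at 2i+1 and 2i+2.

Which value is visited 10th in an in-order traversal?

In-order visits the left subtree, then the node, then the right subtree.
At 34: go left to 29.
  At 29: no left child.
  Visit 29.
  At 29: go right to 26.
    At 26: go left to 31.
      31 is a leaf — visit 31.
    Visit 26.
    At 26: no right child.
Visit 34.
At 34: go right to 22.
  At 22: go left to 3.
    At 3: go left to 37.
      37 is a leaf — visit 37.
    Visit 3.
    At 3: go right to 5.
      At 5: no left child.
      Visit 5.
      At 5: go right to 33.
        33 is a leaf — visit 33.
  Visit 22.
  At 22: go right to 38.
    At 38: no left child.
    Visit 38.
    At 38: go right to 15.
      At 15: go left to 25.
        At 25: go left to 32.
          32 is a leaf — visit 32.
        Visit 25.
        At 25: no right child.
      Visit 15.
      At 15: go right to 11.
        At 11: no left child.
        Visit 11.
        At 11: go right to 30.
          30 is a leaf — visit 30.
Full in-order sequence: 29, 31, 26, 34, 37, 3, 5, 33, 22, 38, 32, 25, 15, 11, 30.

38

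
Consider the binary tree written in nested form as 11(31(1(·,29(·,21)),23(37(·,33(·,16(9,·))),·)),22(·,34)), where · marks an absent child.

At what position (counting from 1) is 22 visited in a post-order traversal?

Post-order visits the left subtree, then the right subtree, then the node.
At 11: go left to 31.
  At 31: go left to 1.
    At 1: no left child.
    At 1: go right to 29.
      At 29: no left child.
      At 29: go right to 21.
        21 is a leaf — visit 21.
      Visit 29.
    Visit 1.
  At 31: go right to 23.
    At 23: go left to 37.
      At 37: no left child.
      At 37: go right to 33.
        At 33: no left child.
        At 33: go right to 16.
          At 16: go left to 9.
            9 is a leaf — visit 9.
          At 16: no right child.
          Visit 16.
        Visit 33.
      Visit 37.
    At 23: no right child.
    Visit 23.
  Visit 31.
At 11: go right to 22.
  At 22: no left child.
  At 22: go right to 34.
    34 is a leaf — visit 34.
  Visit 22.
Visit 11.
Full post-order sequence: 21, 29, 1, 9, 16, 33, 37, 23, 31, 34, 22, 11.

11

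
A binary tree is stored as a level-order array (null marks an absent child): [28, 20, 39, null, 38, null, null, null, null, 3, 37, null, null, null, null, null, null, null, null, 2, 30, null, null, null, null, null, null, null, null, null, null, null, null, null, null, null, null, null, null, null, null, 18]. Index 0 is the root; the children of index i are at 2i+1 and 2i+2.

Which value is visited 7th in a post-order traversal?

20

Post-order visits the left subtree, then the right subtree, then the node.
At 28: go left to 20.
  At 20: no left child.
  At 20: go right to 38.
    At 38: go left to 3.
      At 3: go left to 2.
        2 is a leaf — visit 2.
      At 3: go right to 30.
        At 30: go left to 18.
          18 is a leaf — visit 18.
        At 30: no right child.
        Visit 30.
      Visit 3.
    At 38: go right to 37.
      37 is a leaf — visit 37.
    Visit 38.
  Visit 20.
At 28: go right to 39.
  39 is a leaf — visit 39.
Visit 28.
Full post-order sequence: 2, 18, 30, 3, 37, 38, 20, 39, 28.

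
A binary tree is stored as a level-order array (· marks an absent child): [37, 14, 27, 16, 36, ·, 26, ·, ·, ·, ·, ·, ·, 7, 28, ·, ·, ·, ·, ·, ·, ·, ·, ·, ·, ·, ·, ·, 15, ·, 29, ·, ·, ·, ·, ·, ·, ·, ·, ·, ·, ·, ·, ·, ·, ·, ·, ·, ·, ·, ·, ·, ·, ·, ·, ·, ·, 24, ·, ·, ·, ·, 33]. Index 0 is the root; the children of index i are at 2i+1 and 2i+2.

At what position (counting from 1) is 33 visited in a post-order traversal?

Post-order visits the left subtree, then the right subtree, then the node.
At 37: go left to 14.
  At 14: go left to 16.
    16 is a leaf — visit 16.
  At 14: go right to 36.
    36 is a leaf — visit 36.
  Visit 14.
At 37: go right to 27.
  At 27: no left child.
  At 27: go right to 26.
    At 26: go left to 7.
      At 7: no left child.
      At 7: go right to 15.
        At 15: go left to 24.
          24 is a leaf — visit 24.
        At 15: no right child.
        Visit 15.
      Visit 7.
    At 26: go right to 28.
      At 28: no left child.
      At 28: go right to 29.
        At 29: no left child.
        At 29: go right to 33.
          33 is a leaf — visit 33.
        Visit 29.
      Visit 28.
    Visit 26.
  Visit 27.
Visit 37.
Full post-order sequence: 16, 36, 14, 24, 15, 7, 33, 29, 28, 26, 27, 37.

7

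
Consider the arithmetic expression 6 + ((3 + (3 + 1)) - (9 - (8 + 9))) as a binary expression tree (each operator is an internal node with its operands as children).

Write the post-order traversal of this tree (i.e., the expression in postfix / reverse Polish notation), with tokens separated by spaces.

6 3 3 1 + + 9 8 9 + - - +

Post-order on an expression tree gives postfix notation: for each operator, emit left operand, right operand, then the operator.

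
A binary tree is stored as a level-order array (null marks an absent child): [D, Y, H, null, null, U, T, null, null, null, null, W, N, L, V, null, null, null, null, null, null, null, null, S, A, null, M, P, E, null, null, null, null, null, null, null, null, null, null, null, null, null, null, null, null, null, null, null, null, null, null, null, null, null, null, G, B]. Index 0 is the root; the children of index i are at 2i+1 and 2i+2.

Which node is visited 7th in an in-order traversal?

In-order visits the left subtree, then the node, then the right subtree.
At D: go left to Y.
  Y is a leaf — visit Y.
Visit D.
At D: go right to H.
  At H: go left to U.
    At U: go left to W.
      At W: go left to S.
        S is a leaf — visit S.
      Visit W.
      At W: go right to A.
        A is a leaf — visit A.
    Visit U.
    At U: go right to N.
      At N: no left child.
      Visit N.
      At N: go right to M.
        M is a leaf — visit M.
  Visit H.
  At H: go right to T.
    At T: go left to L.
      At L: go left to P.
        At P: go left to G.
          G is a leaf — visit G.
        Visit P.
        At P: go right to B.
          B is a leaf — visit B.
      Visit L.
      At L: go right to E.
        E is a leaf — visit E.
    Visit T.
    At T: go right to V.
      V is a leaf — visit V.
Full in-order sequence: Y, D, S, W, A, U, N, M, H, G, P, B, L, E, T, V.

N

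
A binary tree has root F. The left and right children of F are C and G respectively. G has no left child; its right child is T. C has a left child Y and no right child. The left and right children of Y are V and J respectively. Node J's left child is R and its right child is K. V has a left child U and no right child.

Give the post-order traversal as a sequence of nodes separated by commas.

Post-order visits the left subtree, then the right subtree, then the node.
At F: go left to C.
  At C: go left to Y.
    At Y: go left to V.
      At V: go left to U.
        U is a leaf — visit U.
      At V: no right child.
      Visit V.
    At Y: go right to J.
      At J: go left to R.
        R is a leaf — visit R.
      At J: go right to K.
        K is a leaf — visit K.
      Visit J.
    Visit Y.
  At C: no right child.
  Visit C.
At F: go right to G.
  At G: no left child.
  At G: go right to T.
    T is a leaf — visit T.
  Visit G.
Visit F.

U, V, R, K, J, Y, C, T, G, F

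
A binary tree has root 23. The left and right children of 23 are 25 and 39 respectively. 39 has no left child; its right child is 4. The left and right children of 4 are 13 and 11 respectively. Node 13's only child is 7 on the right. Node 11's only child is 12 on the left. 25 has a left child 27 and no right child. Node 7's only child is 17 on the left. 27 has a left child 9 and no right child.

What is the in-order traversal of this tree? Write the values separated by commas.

9, 27, 25, 23, 39, 13, 17, 7, 4, 12, 11

In-order visits the left subtree, then the node, then the right subtree.
At 23: go left to 25.
  At 25: go left to 27.
    At 27: go left to 9.
      9 is a leaf — visit 9.
    Visit 27.
    At 27: no right child.
  Visit 25.
  At 25: no right child.
Visit 23.
At 23: go right to 39.
  At 39: no left child.
  Visit 39.
  At 39: go right to 4.
    At 4: go left to 13.
      At 13: no left child.
      Visit 13.
      At 13: go right to 7.
        At 7: go left to 17.
          17 is a leaf — visit 17.
        Visit 7.
        At 7: no right child.
    Visit 4.
    At 4: go right to 11.
      At 11: go left to 12.
        12 is a leaf — visit 12.
      Visit 11.
      At 11: no right child.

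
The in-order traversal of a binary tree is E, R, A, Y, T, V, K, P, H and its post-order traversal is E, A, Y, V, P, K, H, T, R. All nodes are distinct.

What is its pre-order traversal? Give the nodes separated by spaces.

R E T Y A H K V P

The last element of post-order is the root; it splits in-order into left and right subtrees.
Root R: left subtree has 1 node {E}, right has 7 {A, Y, T, V, K, P, H}.
  Root T: left subtree has 2 nodes {A, Y}, right has 4 {V, K, P, H}.
    Root Y: left subtree has 1 node {A}, right has 0 { }.
    Root H: left subtree has 3 nodes {V, K, P}, right has 0 { }.
      Root K: left subtree has 1 node {V}, right has 1 {P}.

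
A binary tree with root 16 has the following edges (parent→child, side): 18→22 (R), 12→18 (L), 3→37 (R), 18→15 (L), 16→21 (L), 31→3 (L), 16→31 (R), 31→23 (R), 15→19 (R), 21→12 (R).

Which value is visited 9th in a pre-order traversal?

3

Pre-order visits the node, then its left subtree, then its right subtree.
Visit 16.
At 16: go left to 21.
  Visit 21.
  At 21: no left child.
  At 21: go right to 12.
    Visit 12.
    At 12: go left to 18.
      Visit 18.
      At 18: go left to 15.
        Visit 15.
        At 15: no left child.
        At 15: go right to 19.
          19 is a leaf — visit 19.
      At 18: go right to 22.
        22 is a leaf — visit 22.
    At 12: no right child.
At 16: go right to 31.
  Visit 31.
  At 31: go left to 3.
    Visit 3.
    At 3: no left child.
    At 3: go right to 37.
      37 is a leaf — visit 37.
  At 31: go right to 23.
    23 is a leaf — visit 23.
Full pre-order sequence: 16, 21, 12, 18, 15, 19, 22, 31, 3, 37, 23.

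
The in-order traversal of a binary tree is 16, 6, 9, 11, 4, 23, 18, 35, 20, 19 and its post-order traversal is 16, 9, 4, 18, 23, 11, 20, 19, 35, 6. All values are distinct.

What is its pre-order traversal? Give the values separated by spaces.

6 16 35 11 9 23 4 18 19 20

The last element of post-order is the root; it splits in-order into left and right subtrees.
Root 6: left subtree has 1 node {16}, right has 8 {9, 11, 4, 23, 18, 35, 20, 19}.
  Root 35: left subtree has 5 nodes {9, 11, 4, 23, 18}, right has 2 {20, 19}.
    Root 11: left subtree has 1 node {9}, right has 3 {4, 23, 18}.
      Root 23: left subtree has 1 node {4}, right has 1 {18}.
    Root 19: left subtree has 1 node {20}, right has 0 { }.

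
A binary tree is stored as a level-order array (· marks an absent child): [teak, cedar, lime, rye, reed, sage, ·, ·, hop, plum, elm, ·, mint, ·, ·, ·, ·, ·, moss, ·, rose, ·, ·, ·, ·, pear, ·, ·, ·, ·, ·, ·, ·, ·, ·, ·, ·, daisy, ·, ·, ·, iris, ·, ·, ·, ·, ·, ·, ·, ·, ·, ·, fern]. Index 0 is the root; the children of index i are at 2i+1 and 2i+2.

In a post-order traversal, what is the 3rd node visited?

Post-order visits the left subtree, then the right subtree, then the node.
At teak: go left to cedar.
  At cedar: go left to rye.
    At rye: no left child.
    At rye: go right to hop.
      At hop: no left child.
      At hop: go right to moss.
        At moss: go left to daisy.
          daisy is a leaf — visit daisy.
        At moss: no right child.
        Visit moss.
      Visit hop.
    Visit rye.
  At cedar: go right to reed.
    At reed: go left to plum.
      At plum: no left child.
      At plum: go right to rose.
        At rose: go left to iris.
          iris is a leaf — visit iris.
        At rose: no right child.
        Visit rose.
      Visit plum.
    At reed: go right to elm.
      elm is a leaf — visit elm.
    Visit reed.
  Visit cedar.
At teak: go right to lime.
  At lime: go left to sage.
    At sage: no left child.
    At sage: go right to mint.
      At mint: go left to pear.
        At pear: no left child.
        At pear: go right to fern.
          fern is a leaf — visit fern.
        Visit pear.
      At mint: no right child.
      Visit mint.
    Visit sage.
  At lime: no right child.
  Visit lime.
Visit teak.
Full post-order sequence: daisy, moss, hop, rye, iris, rose, plum, elm, reed, cedar, fern, pear, mint, sage, lime, teak.

hop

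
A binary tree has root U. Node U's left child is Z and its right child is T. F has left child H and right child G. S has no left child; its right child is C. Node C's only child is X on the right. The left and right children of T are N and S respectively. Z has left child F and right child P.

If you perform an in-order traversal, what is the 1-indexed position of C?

In-order visits the left subtree, then the node, then the right subtree.
At U: go left to Z.
  At Z: go left to F.
    At F: go left to H.
      H is a leaf — visit H.
    Visit F.
    At F: go right to G.
      G is a leaf — visit G.
  Visit Z.
  At Z: go right to P.
    P is a leaf — visit P.
Visit U.
At U: go right to T.
  At T: go left to N.
    N is a leaf — visit N.
  Visit T.
  At T: go right to S.
    At S: no left child.
    Visit S.
    At S: go right to C.
      At C: no left child.
      Visit C.
      At C: go right to X.
        X is a leaf — visit X.
Full in-order sequence: H, F, G, Z, P, U, N, T, S, C, X.

10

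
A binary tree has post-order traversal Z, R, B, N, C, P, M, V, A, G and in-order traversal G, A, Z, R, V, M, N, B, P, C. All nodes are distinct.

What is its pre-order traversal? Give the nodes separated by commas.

G, A, V, R, Z, M, P, N, B, C

The last element of post-order is the root; it splits in-order into left and right subtrees.
Root G: left subtree has 0 nodes { }, right has 9 {A, Z, R, V, M, N, B, P, C}.
  Root A: left subtree has 0 nodes { }, right has 8 {Z, R, V, M, N, B, P, C}.
    Root V: left subtree has 2 nodes {Z, R}, right has 5 {M, N, B, P, C}.
      Root R: left subtree has 1 node {Z}, right has 0 { }.
      Root M: left subtree has 0 nodes { }, right has 4 {N, B, P, C}.
        Root P: left subtree has 2 nodes {N, B}, right has 1 {C}.
          Root N: left subtree has 0 nodes { }, right has 1 {B}.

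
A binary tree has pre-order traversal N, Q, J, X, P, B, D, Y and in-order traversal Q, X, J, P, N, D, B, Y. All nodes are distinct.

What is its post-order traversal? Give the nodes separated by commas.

X, P, J, Q, D, Y, B, N

The first element of pre-order is the root; it splits in-order into left and right subtrees.
Root N: left subtree has 4 nodes {Q, X, J, P}, right has 3 {D, B, Y}.
  Root Q: left subtree has 0 nodes { }, right has 3 {X, J, P}.
    Root J: left subtree has 1 node {X}, right has 1 {P}.
  Root B: left subtree has 1 node {D}, right has 1 {Y}.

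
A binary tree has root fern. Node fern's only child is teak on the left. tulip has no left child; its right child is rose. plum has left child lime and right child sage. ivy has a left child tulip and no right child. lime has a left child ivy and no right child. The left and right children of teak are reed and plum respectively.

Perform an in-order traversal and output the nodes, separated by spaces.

reed teak tulip rose ivy lime plum sage fern

In-order visits the left subtree, then the node, then the right subtree.
At fern: go left to teak.
  At teak: go left to reed.
    reed is a leaf — visit reed.
  Visit teak.
  At teak: go right to plum.
    At plum: go left to lime.
      At lime: go left to ivy.
        At ivy: go left to tulip.
          At tulip: no left child.
          Visit tulip.
          At tulip: go right to rose.
            rose is a leaf — visit rose.
        Visit ivy.
        At ivy: no right child.
      Visit lime.
      At lime: no right child.
    Visit plum.
    At plum: go right to sage.
      sage is a leaf — visit sage.
Visit fern.
At fern: no right child.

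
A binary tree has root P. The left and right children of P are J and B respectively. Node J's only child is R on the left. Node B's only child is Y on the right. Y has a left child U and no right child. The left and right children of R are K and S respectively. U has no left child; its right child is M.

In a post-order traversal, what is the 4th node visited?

J

Post-order visits the left subtree, then the right subtree, then the node.
At P: go left to J.
  At J: go left to R.
    At R: go left to K.
      K is a leaf — visit K.
    At R: go right to S.
      S is a leaf — visit S.
    Visit R.
  At J: no right child.
  Visit J.
At P: go right to B.
  At B: no left child.
  At B: go right to Y.
    At Y: go left to U.
      At U: no left child.
      At U: go right to M.
        M is a leaf — visit M.
      Visit U.
    At Y: no right child.
    Visit Y.
  Visit B.
Visit P.
Full post-order sequence: K, S, R, J, M, U, Y, B, P.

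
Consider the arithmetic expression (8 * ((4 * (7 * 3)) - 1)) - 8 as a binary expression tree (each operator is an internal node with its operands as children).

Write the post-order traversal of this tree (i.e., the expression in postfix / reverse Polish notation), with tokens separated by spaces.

8 4 7 3 * * 1 - * 8 -

Post-order on an expression tree gives postfix notation: for each operator, emit left operand, right operand, then the operator.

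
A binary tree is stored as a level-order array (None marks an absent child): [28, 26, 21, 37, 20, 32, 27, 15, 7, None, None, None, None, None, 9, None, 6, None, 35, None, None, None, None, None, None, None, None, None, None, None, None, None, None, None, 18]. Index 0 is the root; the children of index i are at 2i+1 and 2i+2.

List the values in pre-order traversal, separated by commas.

Pre-order visits the node, then its left subtree, then its right subtree.
Visit 28.
At 28: go left to 26.
  Visit 26.
  At 26: go left to 37.
    Visit 37.
    At 37: go left to 15.
      Visit 15.
      At 15: no left child.
      At 15: go right to 6.
        Visit 6.
        At 6: no left child.
        At 6: go right to 18.
          18 is a leaf — visit 18.
    At 37: go right to 7.
      Visit 7.
      At 7: no left child.
      At 7: go right to 35.
        35 is a leaf — visit 35.
  At 26: go right to 20.
    20 is a leaf — visit 20.
At 28: go right to 21.
  Visit 21.
  At 21: go left to 32.
    32 is a leaf — visit 32.
  At 21: go right to 27.
    Visit 27.
    At 27: no left child.
    At 27: go right to 9.
      9 is a leaf — visit 9.

28, 26, 37, 15, 6, 18, 7, 35, 20, 21, 32, 27, 9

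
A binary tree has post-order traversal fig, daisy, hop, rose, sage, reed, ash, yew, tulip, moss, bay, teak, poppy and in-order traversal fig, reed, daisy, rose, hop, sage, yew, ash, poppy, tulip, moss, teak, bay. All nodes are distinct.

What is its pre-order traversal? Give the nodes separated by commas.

poppy, yew, reed, fig, sage, rose, daisy, hop, ash, teak, moss, tulip, bay

The last element of post-order is the root; it splits in-order into left and right subtrees.
Root poppy: left subtree has 8 nodes {fig, reed, daisy, rose, hop, sage, yew, ash}, right has 4 {tulip, moss, teak, bay}.
  Root yew: left subtree has 6 nodes {fig, reed, daisy, rose, hop, sage}, right has 1 {ash}.
    Root reed: left subtree has 1 node {fig}, right has 4 {daisy, rose, hop, sage}.
      Root sage: left subtree has 3 nodes {daisy, rose, hop}, right has 0 { }.
        Root rose: left subtree has 1 node {daisy}, right has 1 {hop}.
  Root teak: left subtree has 2 nodes {tulip, moss}, right has 1 {bay}.
    Root moss: left subtree has 1 node {tulip}, right has 0 { }.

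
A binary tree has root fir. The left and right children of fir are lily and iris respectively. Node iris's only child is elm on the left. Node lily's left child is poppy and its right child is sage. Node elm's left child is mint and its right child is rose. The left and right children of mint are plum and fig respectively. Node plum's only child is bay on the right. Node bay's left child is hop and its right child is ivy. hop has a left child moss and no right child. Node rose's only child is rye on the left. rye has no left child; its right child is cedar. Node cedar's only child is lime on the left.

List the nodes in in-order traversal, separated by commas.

In-order visits the left subtree, then the node, then the right subtree.
At fir: go left to lily.
  At lily: go left to poppy.
    poppy is a leaf — visit poppy.
  Visit lily.
  At lily: go right to sage.
    sage is a leaf — visit sage.
Visit fir.
At fir: go right to iris.
  At iris: go left to elm.
    At elm: go left to mint.
      At mint: go left to plum.
        At plum: no left child.
        Visit plum.
        At plum: go right to bay.
          At bay: go left to hop.
            At hop: go left to moss.
              moss is a leaf — visit moss.
            Visit hop.
            At hop: no right child.
          Visit bay.
          At bay: go right to ivy.
            ivy is a leaf — visit ivy.
      Visit mint.
      At mint: go right to fig.
        fig is a leaf — visit fig.
    Visit elm.
    At elm: go right to rose.
      At rose: go left to rye.
        At rye: no left child.
        Visit rye.
        At rye: go right to cedar.
          At cedar: go left to lime.
            lime is a leaf — visit lime.
          Visit cedar.
          At cedar: no right child.
      Visit rose.
      At rose: no right child.
  Visit iris.
  At iris: no right child.

poppy, lily, sage, fir, plum, moss, hop, bay, ivy, mint, fig, elm, rye, lime, cedar, rose, iris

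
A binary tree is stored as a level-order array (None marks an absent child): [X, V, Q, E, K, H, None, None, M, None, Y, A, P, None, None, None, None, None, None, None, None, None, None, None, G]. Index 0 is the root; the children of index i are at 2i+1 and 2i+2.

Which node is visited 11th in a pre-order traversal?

Pre-order visits the node, then its left subtree, then its right subtree.
Visit X.
At X: go left to V.
  Visit V.
  At V: go left to E.
    Visit E.
    At E: no left child.
    At E: go right to M.
      M is a leaf — visit M.
  At V: go right to K.
    Visit K.
    At K: no left child.
    At K: go right to Y.
      Y is a leaf — visit Y.
At X: go right to Q.
  Visit Q.
  At Q: go left to H.
    Visit H.
    At H: go left to A.
      Visit A.
      At A: no left child.
      At A: go right to G.
        G is a leaf — visit G.
    At H: go right to P.
      P is a leaf — visit P.
  At Q: no right child.
Full pre-order sequence: X, V, E, M, K, Y, Q, H, A, G, P.

P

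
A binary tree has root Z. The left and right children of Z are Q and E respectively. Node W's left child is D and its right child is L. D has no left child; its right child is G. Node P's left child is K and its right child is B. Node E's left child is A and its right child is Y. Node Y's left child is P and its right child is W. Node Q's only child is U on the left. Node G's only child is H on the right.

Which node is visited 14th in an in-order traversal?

L

In-order visits the left subtree, then the node, then the right subtree.
At Z: go left to Q.
  At Q: go left to U.
    U is a leaf — visit U.
  Visit Q.
  At Q: no right child.
Visit Z.
At Z: go right to E.
  At E: go left to A.
    A is a leaf — visit A.
  Visit E.
  At E: go right to Y.
    At Y: go left to P.
      At P: go left to K.
        K is a leaf — visit K.
      Visit P.
      At P: go right to B.
        B is a leaf — visit B.
    Visit Y.
    At Y: go right to W.
      At W: go left to D.
        At D: no left child.
        Visit D.
        At D: go right to G.
          At G: no left child.
          Visit G.
          At G: go right to H.
            H is a leaf — visit H.
      Visit W.
      At W: go right to L.
        L is a leaf — visit L.
Full in-order sequence: U, Q, Z, A, E, K, P, B, Y, D, G, H, W, L.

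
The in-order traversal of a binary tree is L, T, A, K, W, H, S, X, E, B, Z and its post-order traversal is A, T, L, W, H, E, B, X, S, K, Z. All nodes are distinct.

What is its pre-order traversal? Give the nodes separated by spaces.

Z K L T A S H W X B E

The last element of post-order is the root; it splits in-order into left and right subtrees.
Root Z: left subtree has 10 nodes {L, T, A, K, W, H, S, X, E, B}, right has 0 { }.
  Root K: left subtree has 3 nodes {L, T, A}, right has 6 {W, H, S, X, E, B}.
    Root L: left subtree has 0 nodes { }, right has 2 {T, A}.
      Root T: left subtree has 0 nodes { }, right has 1 {A}.
    Root S: left subtree has 2 nodes {W, H}, right has 3 {X, E, B}.
      Root H: left subtree has 1 node {W}, right has 0 { }.
      Root X: left subtree has 0 nodes { }, right has 2 {E, B}.
        Root B: left subtree has 1 node {E}, right has 0 { }.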